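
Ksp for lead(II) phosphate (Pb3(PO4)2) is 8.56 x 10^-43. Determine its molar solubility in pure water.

Pb3(PO4)2(s) ⇌ 3 Pb^2+ + 2 PO4^3-
Ksp = [Pb^2+]^3[PO4^3-]^2
With molar solubility s: [Pb^2+] = 3s, [PO4^3-] = 2s.
So Ksp = (3s)^3 × (2s)^2 = 108s^5
s = (8.56 x 10^-43 / 108)^(1/5) = 1.51 × 10^-9 M

s = 1.51 × 10^-9 M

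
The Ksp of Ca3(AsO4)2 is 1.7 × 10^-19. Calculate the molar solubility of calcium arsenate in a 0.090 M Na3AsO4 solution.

Ca3(AsO4)2(s) <=> 3 Ca^2+ + 2 AsO4^3-
Ksp = [Ca^2+]^3[AsO4^3-]^2
Let s = moles of Ca3(AsO4)2 that dissolve per litre. [Ca^2+] = 3s, [AsO4^3-] = 0.090 + 2s ≈ 0.090 (common-ion effect: AsO4^3- is already 0.090 M).
Ksp ≈ (3s)^3 × (0.090)^2
s = 9.2 × 10^-7 M
Check: 2s = 1.8 × 10^-6 ≪ 0.090, so the approximation is valid.

s ≈ 9.2 × 10^-7 M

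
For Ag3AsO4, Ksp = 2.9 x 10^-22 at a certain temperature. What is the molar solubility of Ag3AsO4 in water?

s = 1.8 x 10^-6 M

Ag3AsO4(s) ⇌ 3 Ag^+ + AsO4^3-
Ksp = [Ag^+]^3[AsO4^3-]
If s mol/L of Ag3AsO4 dissolves, [Ag^+] = 3s and [AsO4^3-] = s.
So Ksp = (3s)^3 × s = 27s^4
s = (2.9 x 10^-22 / 27)^(1/4) = 1.8 × 10^-6 M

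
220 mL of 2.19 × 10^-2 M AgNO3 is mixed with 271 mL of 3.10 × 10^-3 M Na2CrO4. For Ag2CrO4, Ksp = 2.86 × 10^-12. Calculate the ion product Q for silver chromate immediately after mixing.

Q = 1.65 × 10^-7

Total volume = 220 + 271 = 491 mL.
[Ag^+] = 2.19 × 10^-2 × (220/491) = 9.813 × 10^-3 M
[CrO4^2-] = 3.10 x 10^-3 × (271/491) = 1.711 x 10^-3 M
Ag2CrO4(s) ⇌ 2 Ag^+(aq) + CrO4^2-(aq), so Q = [Ag^+]^2[CrO4^2-]
Q = (9.813 x 10^-3)^2(1.711 x 10^-3) = 1.65 × 10^-7
Q > Ksp, so Ag2CrO4 will precipitate.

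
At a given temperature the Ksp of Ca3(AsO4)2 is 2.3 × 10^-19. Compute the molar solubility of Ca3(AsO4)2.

Ca3(AsO4)2(s) ⇌ 3 Ca^2+ + 2 AsO4^3-
Ksp = [Ca^2+]^3[AsO4^3-]^2
With molar solubility s: [Ca^2+] = 3s, [AsO4^3-] = 2s.
Ksp = (3s)^3(2s)^2 = 108s^5
s = (2.3 × 10^-19 / 108)^(1/5) = 7.3 × 10^-5 M

s = 7.3 × 10^-5 M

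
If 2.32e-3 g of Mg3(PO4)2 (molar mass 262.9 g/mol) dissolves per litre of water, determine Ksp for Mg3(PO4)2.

Ksp ≈ 5.78e-24

Molar solubility s = (2.32 x 10^-3 g/L) / (262.9 g/mol) = 8.825 x 10^-6 M.
Mg3(PO4)2(s) <=> 3 Mg^2+ + 2 PO4^3-
With molar solubility s: [Mg^2+] = 3s, [PO4^3-] = 2s.
Ksp = [Mg^2+]^3[PO4^3-]^2
Substituting: Ksp = (3s)^3(2s)^2 = 108s^5
With s = 8.825 × 10^-6: Ksp = 5.78 x 10^-24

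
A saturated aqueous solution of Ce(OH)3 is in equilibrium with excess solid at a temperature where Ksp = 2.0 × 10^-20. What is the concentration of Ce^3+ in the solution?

[Ce^3+] ≈ 5.2 × 10^-6 M

Ce(OH)3(s) ⇌ Ce^3+ + 3 OH^-
Ksp = [Ce^3+][OH^-]^3
With molar solubility s: [Ce^3+] = s, [OH^-] = 3s.
Ksp = s(3s)^3 = 27s^4
Solving, s = (2.0 × 10^-20/27)^(1/4) = 5.22 x 10^-6 M
[Ce^3+] = s = 5.2 x 10^-6 M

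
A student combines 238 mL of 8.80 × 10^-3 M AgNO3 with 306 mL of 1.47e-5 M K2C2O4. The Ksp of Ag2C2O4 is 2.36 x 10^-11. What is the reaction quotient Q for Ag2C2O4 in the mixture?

1.23 × 10^-10

Total volume = 238 + 306 = 544 mL.
[Ag^+] = 8.80 × 10^-3 × (238/544) = 3.850 × 10^-3 M
[C2O4^2-] = 1.47 x 10^-5 × (306/544) = 8.269 × 10^-6 M
Ag2C2O4(s) ⇌ 2 Ag^+ + C2O4^2-, so Q = [Ag^+]^2[C2O4^2-]
Q = (3.850 × 10^-3)^2(8.269 x 10^-6) = 1.23 × 10^-10
Q > Ksp, so Ag2C2O4 will precipitate.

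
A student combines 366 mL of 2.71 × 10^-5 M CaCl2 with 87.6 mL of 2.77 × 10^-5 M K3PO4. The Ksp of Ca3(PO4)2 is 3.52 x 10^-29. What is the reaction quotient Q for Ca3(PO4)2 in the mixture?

Total volume = 366 + 87.6 = 453.6 mL.
[Ca^2+] = 2.71 × 10^-5 × (366/453.6) = 2.187 × 10^-5 M
[PO4^3-] = 2.77 × 10^-5 × (87.6/453.6) = 5.349 × 10^-6 M
Ca3(PO4)2(s) <=> 3 Ca^2+(aq) + 2 PO4^3-(aq), so Q = [Ca^2+]^3[PO4^3-]^2
Q = (2.187 × 10^-5)^3(5.349 x 10^-6)^2 = 2.99 × 10^-25
Q > Ksp, so Ca3(PO4)2 will precipitate.

Q ≈ 2.99 x 10^-25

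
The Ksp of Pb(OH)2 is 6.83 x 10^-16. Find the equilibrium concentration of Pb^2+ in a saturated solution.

[Pb^2+] = 5.55 × 10^-6 M

Pb(OH)2(s) ⇌ Pb^2+(aq) + 2 OH^-(aq)
Ksp = [Pb^2+][OH^-]^2
If s mol/L of Pb(OH)2 dissolves, [Pb^2+] = s and [OH^-] = 2s.
Ksp = s(2s)^2 = 4s^3
s = (6.83 x 10^-16 / 4)^(1/3) = 5.548 x 10^-6 M
[Pb^2+] = s = 5.55 x 10^-6 M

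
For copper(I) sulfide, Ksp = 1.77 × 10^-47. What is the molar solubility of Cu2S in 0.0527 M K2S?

s ≈ 9.16 × 10^-24 M

Cu2S(s) ⇌ 2 Cu^+ + S^2-
Ksp = [Cu^+]^2[S^2-]
Let s be the molar solubility in this solution. [Cu^+] = 2s, [S^2-] = 0.0527 + s ≈ 0.0527 (common-ion effect: S^2- is already 0.0527 M).
Ksp ≈ (2s)^2 × 0.0527
s = 9.16 × 10^-24 M
Check: s = 9.2 × 10^-24 ≪ 0.0527, so the approximation is valid.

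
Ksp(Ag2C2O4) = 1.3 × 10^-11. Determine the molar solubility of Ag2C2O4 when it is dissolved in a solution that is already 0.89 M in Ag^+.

1.6 × 10^-11 M

Ag2C2O4(s) <=> 2 Ag^+(aq) + C2O4^2-(aq)
Ksp = [Ag^+]^2[C2O4^2-]
If s mol/L dissolves here, [Ag^+] = 0.89 + 2s ≈ 0.89, [C2O4^2-] = s (since the Ag^+ already present dominates).
Ksp ≈ (0.89)^2 × s
s = 1.6 x 10^-11 M
Check: 2s = 3.3 × 10^-11 ≪ 0.89, so the approximation is valid.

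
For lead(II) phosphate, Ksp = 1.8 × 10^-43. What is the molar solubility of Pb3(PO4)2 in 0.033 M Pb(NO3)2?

Pb3(PO4)2(s) ⇌ 3 Pb^2+(aq) + 2 PO4^3-(aq)
Ksp = [Pb^2+]^3[PO4^3-]^2
If s mol/L dissolves here, [Pb^2+] = 0.033 + 3s ≈ 0.033, [PO4^3-] = 2s (common-ion effect: Pb^2+ is already 0.033 M).
Ksp ≈ (0.033)^3 × (2s)^2
s = 3.5 x 10^-20 M
Check: 3s = 1.1 x 10^-19 ≪ 0.033, so the approximation is valid.

s ≈ 3.5 × 10^-20 M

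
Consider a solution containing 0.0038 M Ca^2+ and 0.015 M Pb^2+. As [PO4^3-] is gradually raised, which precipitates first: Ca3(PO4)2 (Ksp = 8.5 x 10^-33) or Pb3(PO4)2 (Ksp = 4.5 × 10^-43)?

Pb3(PO4)2

Each salt begins to precipitate when Q = Ksp, i.e. when [PO4^3-] reaches its threshold.
For Ca3(PO4)2: 8.5 x 10^-33 = (0.0038)^3 × [PO4^3-]^2  ⇒  [PO4^3-] = 3.9 × 10^-13 M.
For Pb3(PO4)2: 4.5 × 10^-43 = (0.015)^3 × [PO4^3-]^2  ⇒  [PO4^3-] = 3.7 × 10^-19 M.
The salt with the lower threshold [PO4^3-] precipitates first: Pb3(PO4)2.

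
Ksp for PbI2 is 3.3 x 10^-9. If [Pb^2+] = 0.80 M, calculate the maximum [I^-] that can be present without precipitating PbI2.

PbI2(s) <=> Pb^2+ + 2 I^-
Ksp = [Pb^2+][I^-]^2
Precipitation begins when Q = Ksp. With [Pb^2+] = 0.80 M:
3.3 x 10^-9 = (0.80) × [I^-]^2
[I^-] = (3.3 x 10^-9 / 8.0 x 10^-1)^(1/2) = 6.4 × 10^-5 M

[I^-] = 6.4 × 10^-5 M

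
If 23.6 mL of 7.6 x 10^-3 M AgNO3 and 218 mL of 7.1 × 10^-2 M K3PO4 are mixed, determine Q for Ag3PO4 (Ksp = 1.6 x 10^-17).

Q = 2.6 × 10^-11

Total volume = 23.6 + 218 = 241.6 mL.
[Ag^+] = 7.6 x 10^-3 × (23.6/241.6) = 7.42 x 10^-4 M
[PO4^3-] = 7.1 × 10^-2 × (218/241.6) = 6.41 × 10^-2 M
Ag3PO4(s) <=> 3 Ag^+ + PO4^3-, so Q = [Ag^+]^3[PO4^3-]
Q = (7.42 x 10^-4)^3(6.41 × 10^-2) = 2.6 x 10^-11
Q > Ksp, so Ag3PO4 will precipitate.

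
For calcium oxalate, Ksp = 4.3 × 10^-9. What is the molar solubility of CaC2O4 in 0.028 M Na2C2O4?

s ≈ 1.5e-7 M

CaC2O4(s) <=> Ca^2+(aq) + C2O4^2-(aq)
Ksp = [Ca^2+][C2O4^2-]
Let s be the molar solubility in this solution. [Ca^2+] = s, [C2O4^2-] = 0.028 + s ≈ 0.028 (since C2O4^2- from Na2C2O4 dominates).
Ksp ≈ s × 0.028
s = 1.5 x 10^-7 M
Check: s = 1.5 × 10^-7 ≪ 0.028, so the approximation is valid.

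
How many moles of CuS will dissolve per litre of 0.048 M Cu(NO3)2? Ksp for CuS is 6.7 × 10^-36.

CuS(s) <=> Cu^2+(aq) + S^2-(aq)
Ksp = [Cu^2+][S^2-]
If s mol/L dissolves here, [Cu^2+] = 0.048 + s ≈ 0.048, [S^2-] = s (Ksp is small, so little additional dissolves).
Ksp ≈ 0.048 × s
s = 1.4 x 10^-34 M
Check: s = 1.4 × 10^-34 ≪ 0.048, so the approximation is valid.

s = 1.4 × 10^-34 M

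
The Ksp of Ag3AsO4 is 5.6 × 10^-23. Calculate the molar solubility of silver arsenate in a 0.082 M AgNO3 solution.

1.0e-19 M

Ag3AsO4(s) ⇌ 3 Ag^+ + AsO4^3-
Ksp = [Ag^+]^3[AsO4^3-]
If s mol/L dissolves here, [Ag^+] = 0.082 + 3s ≈ 0.082, [AsO4^3-] = s (since Ag^+ from AgNO3 dominates).
Ksp ≈ (0.082)^3 × s
s = 1.0 × 10^-19 M
Check: 3s = 3.0 × 10^-19 ≪ 0.082, so the approximation is valid.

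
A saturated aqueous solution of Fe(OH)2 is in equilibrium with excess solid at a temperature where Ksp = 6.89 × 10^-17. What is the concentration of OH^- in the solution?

5.17e-6 M

Fe(OH)2(s) ⇌ Fe^2+ + 2 OH^-
Ksp = [Fe^2+][OH^-]^2
With molar solubility s: [Fe^2+] = s, [OH^-] = 2s.
Ksp = s(2s)^2 = 4s^3
Solving, s = (6.89 × 10^-17/4)^(1/3) = 2.583 x 10^-6 M
[OH^-] = 2s = 5.17 × 10^-6 M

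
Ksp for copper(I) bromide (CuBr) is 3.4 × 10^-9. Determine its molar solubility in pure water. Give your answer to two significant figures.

s = 5.8e-5 M

CuBr(s) ⇌ Cu^+(aq) + Br^-(aq)
Ksp = [Cu^+][Br^-]
Let s = molar solubility. Then [Cu^+] = s and [Br^-] = s.
Ksp = s × s = s^2
s = √(3.4 × 10^-9) = 5.8 x 10^-5 M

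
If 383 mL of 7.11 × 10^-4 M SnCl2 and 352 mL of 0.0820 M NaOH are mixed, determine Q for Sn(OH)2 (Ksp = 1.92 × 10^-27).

Q = 5.71e-7

Total volume = 383 + 352 = 735 mL.
[Sn^2+] = 7.11 × 10^-4 × (383/735) = 3.705 × 10^-4 M
[OH^-] = 8.20 × 10^-2 × (352/735) = 3.927 × 10^-2 M
Sn(OH)2(s) ⇌ Sn^2+(aq) + 2 OH^-(aq), so Q = [Sn^2+][OH^-]^2
Q = (3.705 x 10^-4)(3.927 × 10^-2)^2 = 5.71 × 10^-7
Q > Ksp, so Sn(OH)2 will precipitate.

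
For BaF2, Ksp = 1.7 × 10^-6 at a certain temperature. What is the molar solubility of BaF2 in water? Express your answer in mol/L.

s ≈ 7.5 × 10^-3 M

BaF2(s) ⇌ Ba^2+(aq) + 2 F^-(aq)
Ksp = [Ba^2+][F^-]^2
Let s = molar solubility. Then [Ba^2+] = s and [F^-] = 2s.
So Ksp = s × (2s)^2 = 4s^3
s = (1.7 × 10^-6 / 4)^(1/3) = 7.5 × 10^-3 M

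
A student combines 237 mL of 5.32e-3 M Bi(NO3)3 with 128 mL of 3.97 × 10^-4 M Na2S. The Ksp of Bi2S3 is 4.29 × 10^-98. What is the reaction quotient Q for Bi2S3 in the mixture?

Q ≈ 3.22 x 10^-17

Total volume = 237 + 128 = 365 mL.
[Bi^3+] = 5.32 × 10^-3 × (237/365) = 3.454 × 10^-3 M
[S^2-] = 3.97 × 10^-4 × (128/365) = 1.392 × 10^-4 M
Bi2S3(s) ⇌ 2 Bi^3+ + 3 S^2-, so Q = [Bi^3+]^2[S^2-]^3
Q = (3.454 x 10^-3)^2(1.392 × 10^-4)^3 = 3.22 x 10^-17
Q > Ksp, so Bi2S3 will precipitate.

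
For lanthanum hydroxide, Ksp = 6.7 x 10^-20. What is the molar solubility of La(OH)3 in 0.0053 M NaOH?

s ≈ 4.5 × 10^-13 M

La(OH)3(s) <=> La^3+ + 3 OH^-
Ksp = [La^3+][OH^-]^3
If s mol/L dissolves here, [La^3+] = s, [OH^-] = 0.0053 + 3s ≈ 0.0053 (since OH^- from NaOH dominates).
Ksp ≈ s × (0.0053)^3
s = 4.5 × 10^-13 M
Check: 3s = 1.4 x 10^-12 ≪ 0.0053, so the approximation is valid.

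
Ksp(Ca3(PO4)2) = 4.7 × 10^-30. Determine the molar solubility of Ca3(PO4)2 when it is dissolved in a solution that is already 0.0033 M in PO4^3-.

2.5 × 10^-9 M

Ca3(PO4)2(s) ⇌ 3 Ca^2+(aq) + 2 PO4^3-(aq)
Ksp = [Ca^2+]^3[PO4^3-]^2
Let s = moles of Ca3(PO4)2 that dissolve per litre. [Ca^2+] = 3s, [PO4^3-] = 0.0033 + 2s ≈ 0.0033 (Ksp is small, so little additional dissolves).
Ksp ≈ (3s)^3 × (0.0033)^2
s = 2.5 × 10^-9 M
Check: 2s = 5.0 x 10^-9 ≪ 0.0033, so the approximation is valid.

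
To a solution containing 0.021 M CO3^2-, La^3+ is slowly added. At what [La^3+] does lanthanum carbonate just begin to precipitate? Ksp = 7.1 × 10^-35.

[La^3+] ≈ 2.8 x 10^-15 M

La2(CO3)3(s) ⇌ 2 La^3+ + 3 CO3^2-
Ksp = [La^3+]^2[CO3^2-]^3
Precipitation begins when Q = Ksp. With [CO3^2-] = 0.021 M:
7.1 × 10^-35 = (0.021)^3 × [La^3+]^2
[La^3+] = (7.1 × 10^-35 / 9.26 x 10^-6)^(1/2) = 2.8 x 10^-15 M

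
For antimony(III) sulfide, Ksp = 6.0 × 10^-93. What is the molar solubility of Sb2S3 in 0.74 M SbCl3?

Sb2S3(s) ⇌ 2 Sb^3+(aq) + 3 S^2-(aq)
Ksp = [Sb^3+]^2[S^2-]^3
If s mol/L dissolves here, [Sb^3+] = 0.74 + 2s ≈ 0.74, [S^2-] = 3s (common-ion effect: Sb^3+ is already 0.74 M).
Ksp ≈ (0.74)^2 × (3s)^3
s = 7.4 × 10^-32 M
Check: 2s = 1.5 x 10^-31 ≪ 0.74, so the approximation is valid.

7.4e-32 M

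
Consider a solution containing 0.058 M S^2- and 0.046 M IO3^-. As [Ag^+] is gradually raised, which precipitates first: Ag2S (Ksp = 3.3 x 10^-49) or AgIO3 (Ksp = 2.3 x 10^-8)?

Ag2S

Precipitation of each salt starts when its ion product equals its Ksp.
For Ag2S: 3.3 x 10^-49 = 0.058 × [Ag^+]^2  ⇒  [Ag^+] = 2.4 x 10^-24 M.
For AgIO3: 2.3 x 10^-8 = 0.046 × [Ag^+]  ⇒  [Ag^+] = 5.0 × 10^-7 M.
The salt with the lower threshold [Ag^+] precipitates first: Ag2S.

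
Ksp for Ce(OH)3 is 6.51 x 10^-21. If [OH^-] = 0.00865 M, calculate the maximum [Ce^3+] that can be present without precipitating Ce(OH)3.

[Ce^3+] ≈ 1.01e-14 M

Ce(OH)3(s) ⇌ Ce^3+ + 3 OH^-
Ksp = [Ce^3+][OH^-]^3
Precipitation begins when Q = Ksp. With [OH^-] = 0.00865 M:
6.51 x 10^-21 = (0.00865)^3 × [Ce^3+]
[Ce^3+] = (6.51 x 10^-21 / 6.472 × 10^-7) = 1.01 × 10^-14 M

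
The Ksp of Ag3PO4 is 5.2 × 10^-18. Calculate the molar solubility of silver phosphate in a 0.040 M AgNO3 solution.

Ag3PO4(s) <=> 3 Ag^+ + PO4^3-
Ksp = [Ag^+]^3[PO4^3-]
Let s = moles of Ag3PO4 that dissolve per litre. [Ag^+] = 0.040 + 3s ≈ 0.040, [PO4^3-] = s (Ksp is small, so little additional dissolves).
Ksp ≈ (0.040)^3 × s
s = 8.1 x 10^-14 M
Check: 3s = 2.4 × 10^-13 ≪ 0.040, so the approximation is valid.

8.1 × 10^-14 M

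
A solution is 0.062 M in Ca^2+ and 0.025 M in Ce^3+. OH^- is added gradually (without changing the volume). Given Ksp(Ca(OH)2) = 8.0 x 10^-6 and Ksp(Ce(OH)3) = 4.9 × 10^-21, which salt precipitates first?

Ce(OH)3

Precipitation of each salt starts when its ion product equals its Ksp.
For Ca(OH)2: 8.0 x 10^-6 = 0.062 × [OH^-]^2  ⇒  [OH^-] = 1.1 x 10^-2 M.
For Ce(OH)3: 4.9 × 10^-21 = 0.025 × [OH^-]^3  ⇒  [OH^-] = 5.8 × 10^-7 M.
The salt with the lower threshold [OH^-] precipitates first: Ce(OH)3.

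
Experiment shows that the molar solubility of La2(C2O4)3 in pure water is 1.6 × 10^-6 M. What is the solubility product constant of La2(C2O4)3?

Ksp ≈ 1.1 x 10^-27

La2(C2O4)3(s) ⇌ 2 La^3+ + 3 C2O4^2-
Let s = molar solubility. Then [La^3+] = 2s and [C2O4^2-] = 3s.
Ksp = [La^3+]^2[C2O4^2-]^3
Substituting: Ksp = (2s)^2(3s)^3 = 108s^5
With s = 1.6 x 10^-6: Ksp = 1.1 × 10^-27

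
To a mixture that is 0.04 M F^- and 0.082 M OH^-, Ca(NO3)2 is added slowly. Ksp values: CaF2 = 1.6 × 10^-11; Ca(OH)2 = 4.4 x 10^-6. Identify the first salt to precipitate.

CaF2

Each salt begins to precipitate when Q = Ksp, i.e. when [Ca^2+] reaches its threshold.
For CaF2: 1.6 × 10^-11 = (0.04)^2 × [Ca^2+]  ⇒  [Ca^2+] = 1.0 × 10^-8 M.
For Ca(OH)2: 4.4 x 10^-6 = (0.082)^2 × [Ca^2+]  ⇒  [Ca^2+] = 6.5 × 10^-4 M.
The salt with the lower threshold [Ca^2+] precipitates first: CaF2.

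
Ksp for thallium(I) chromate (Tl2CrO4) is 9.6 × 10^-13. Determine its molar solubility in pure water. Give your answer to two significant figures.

s = 6.2 x 10^-5 M

Tl2CrO4(s) ⇌ 2 Tl^+ + CrO4^2-
Ksp = [Tl^+]^2[CrO4^2-]
With molar solubility s: [Tl^+] = 2s, [CrO4^2-] = s.
Substituting: Ksp = (2s)^2s = 4s^3
Solving, s = (9.6 × 10^-13/4)^(1/3) = 6.2 x 10^-5 M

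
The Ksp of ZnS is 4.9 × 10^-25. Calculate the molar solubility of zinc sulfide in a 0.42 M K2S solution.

ZnS(s) <=> Zn^2+(aq) + S^2-(aq)
Ksp = [Zn^2+][S^2-]
Let s be the molar solubility in this solution. [Zn^2+] = s, [S^2-] = 0.42 + s ≈ 0.42 (Ksp is small, so little additional dissolves).
Ksp ≈ s × 0.42
s = 1.2 × 10^-24 M
Check: s = 1.2 × 10^-24 ≪ 0.42, so the approximation is valid.

1.2 × 10^-24 M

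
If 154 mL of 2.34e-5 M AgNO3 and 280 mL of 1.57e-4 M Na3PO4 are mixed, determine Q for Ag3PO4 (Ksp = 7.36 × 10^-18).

Q ≈ 5.80e-20

Total volume = 154 + 280 = 434 mL.
[Ag^+] = 2.34 × 10^-5 × (154/434) = 8.303 x 10^-6 M
[PO4^3-] = 1.57 x 10^-4 × (280/434) = 1.013 × 10^-4 M
Ag3PO4(s) ⇌ 3 Ag^+ + PO4^3-, so Q = [Ag^+]^3[PO4^3-]
Q = (8.303 x 10^-6)^3(1.013 × 10^-4) = 5.80 × 10^-20
Q < Ksp, so no precipitate of Ag3PO4 forms.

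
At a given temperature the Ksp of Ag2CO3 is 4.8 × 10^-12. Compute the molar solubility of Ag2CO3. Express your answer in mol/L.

Ag2CO3(s) <=> 2 Ag^+ + CO3^2-
Ksp = [Ag^+]^2[CO3^2-]
With molar solubility s: [Ag^+] = 2s, [CO3^2-] = s.
Ksp = (2s)^2s = 4s^3
s^3 = 4.8 × 10^-12 / 4, so s = 1.1 × 10^-4 M

1.1 x 10^-4 M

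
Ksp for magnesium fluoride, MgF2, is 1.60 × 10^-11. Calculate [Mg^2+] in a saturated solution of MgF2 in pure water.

MgF2(s) ⇌ Mg^2+(aq) + 2 F^-(aq)
Ksp = [Mg^2+][F^-]^2
Let s = molar solubility. Then [Mg^2+] = s and [F^-] = 2s.
Ksp = s(2s)^2 = 4s^3
Solving, s = (1.60 × 10^-11/4)^(1/3) = 1.587 × 10^-4 M
[Mg^2+] = s = 1.59 × 10^-4 M

[Mg^2+] = 1.59 × 10^-4 M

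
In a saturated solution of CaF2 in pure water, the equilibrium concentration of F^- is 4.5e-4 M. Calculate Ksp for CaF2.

CaF2(s) ⇌ Ca^2+(aq) + 2 F^-(aq)
Stoichiometry gives [Ca^2+] = (1/2)[F^-] = 2.25 × 10^-4 M.
Ksp = [Ca^2+][F^-]^2
Ksp = 2.25 × 10^-4 × (4.5 x 10^-4)^2 = 4.6 × 10^-11

Ksp = 4.6 x 10^-11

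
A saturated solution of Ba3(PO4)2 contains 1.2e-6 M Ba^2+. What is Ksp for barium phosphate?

Ba3(PO4)2(s) ⇌ 3 Ba^2+(aq) + 2 PO4^3-(aq)
Stoichiometry gives [PO4^3-] = (2/3)[Ba^2+] = 8.00 × 10^-7 M.
Ksp = [Ba^2+]^3[PO4^3-]^2
Ksp = (1.2 × 10^-6)^3 × (8.00 × 10^-7)^2 = 1.1 × 10^-30

Ksp = 1.1 x 10^-30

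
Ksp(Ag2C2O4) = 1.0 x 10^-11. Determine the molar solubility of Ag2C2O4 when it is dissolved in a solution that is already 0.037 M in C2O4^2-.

Ag2C2O4(s) ⇌ 2 Ag^+(aq) + C2O4^2-(aq)
Ksp = [Ag^+]^2[C2O4^2-]
Let s = moles of Ag2C2O4 that dissolve per litre. [Ag^+] = 2s, [C2O4^2-] = 0.037 + s ≈ 0.037 (Ksp is small, so little additional dissolves).
Ksp ≈ (2s)^2 × 0.037
s = 8.2 × 10^-6 M
Check: s = 8.2 × 10^-6 ≪ 0.037, so the approximation is valid.

8.2 x 10^-6 M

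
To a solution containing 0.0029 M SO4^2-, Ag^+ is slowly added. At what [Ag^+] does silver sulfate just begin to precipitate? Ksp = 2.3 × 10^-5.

Ag2SO4(s) <=> 2 Ag^+ + SO4^2-
Ksp = [Ag^+]^2[SO4^2-]
Precipitation begins when Q = Ksp. With [SO4^2-] = 0.0029 M:
2.3 × 10^-5 = (0.0029) × [Ag^+]^2
[Ag^+] = (2.3 × 10^-5 / 2.9 x 10^-3)^(1/2) = 8.9 × 10^-2 M

[Ag^+] = 0.089 M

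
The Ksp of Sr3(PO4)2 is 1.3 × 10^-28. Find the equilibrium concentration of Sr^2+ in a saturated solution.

Sr3(PO4)2(s) ⇌ 3 Sr^2+(aq) + 2 PO4^3-(aq)
Ksp = [Sr^2+]^3[PO4^3-]^2
For each mole of Sr3(PO4)2 that dissolves: [Sr^2+] = 3s, [PO4^3-] = 2s.
So Ksp = (3s)^3 × (2s)^2 = 108s^5
s = (1.3 × 10^-28 / 108)^(1/5) = 1.04 x 10^-6 M
[Sr^2+] = 3s = 3.1 × 10^-6 M

[Sr^2+] = 3.1 × 10^-6 M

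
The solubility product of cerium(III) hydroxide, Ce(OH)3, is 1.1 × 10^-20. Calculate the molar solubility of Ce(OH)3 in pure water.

4.5 x 10^-6 M

Ce(OH)3(s) ⇌ Ce^3+(aq) + 3 OH^-(aq)
Ksp = [Ce^3+][OH^-]^3
With molar solubility s: [Ce^3+] = s, [OH^-] = 3s.
So Ksp = s × (3s)^3 = 27s^4
s^4 = 1.1 × 10^-20 / 27, so s = 4.5 × 10^-6 M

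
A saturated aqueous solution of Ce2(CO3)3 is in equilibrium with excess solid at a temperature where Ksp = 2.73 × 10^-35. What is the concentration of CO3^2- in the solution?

Ce2(CO3)3(s) ⇌ 2 Ce^3+ + 3 CO3^2-
Ksp = [Ce^3+]^2[CO3^2-]^3
Let s = molar solubility. Then [Ce^3+] = 2s and [CO3^2-] = 3s.
Substituting: Ksp = (2s)^2(3s)^3 = 108s^5
s^5 = 2.73 × 10^-35 / 108, so s = 4.792 × 10^-8 M
[CO3^2-] = 3s = 1.44 x 10^-7 M

[CO3^2-] = 1.44e-7 M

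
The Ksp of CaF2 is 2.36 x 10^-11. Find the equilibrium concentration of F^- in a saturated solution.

CaF2(s) ⇌ Ca^2+(aq) + 2 F^-(aq)
Ksp = [Ca^2+][F^-]^2
For each mole of CaF2 that dissolves: [Ca^2+] = s, [F^-] = 2s.
Ksp = s(2s)^2 = 4s^3
Solving, s = (2.36 x 10^-11/4)^(1/3) = 1.807 × 10^-4 M
[F^-] = 2s = 3.61 × 10^-4 M

3.61 x 10^-4 M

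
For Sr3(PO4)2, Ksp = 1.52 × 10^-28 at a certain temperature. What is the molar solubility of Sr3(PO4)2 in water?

Sr3(PO4)2(s) ⇌ 3 Sr^2+ + 2 PO4^3-
Ksp = [Sr^2+]^3[PO4^3-]^2
With molar solubility s: [Sr^2+] = 3s, [PO4^3-] = 2s.
So Ksp = (3s)^3 × (2s)^2 = 108s^5
Solving, s = (1.52 × 10^-28/108)^(1/5) = 1.07 x 10^-6 M

s = 1.07 x 10^-6 M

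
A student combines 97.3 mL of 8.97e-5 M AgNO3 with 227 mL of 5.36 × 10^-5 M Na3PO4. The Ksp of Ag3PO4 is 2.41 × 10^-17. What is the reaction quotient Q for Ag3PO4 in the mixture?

Total volume = 97.3 + 227 = 324.3 mL.
[Ag^+] = 8.97 × 10^-5 × (97.3/324.3) = 2.691 × 10^-5 M
[PO4^3-] = 5.36 × 10^-5 × (227/324.3) = 3.752 × 10^-5 M
Ag3PO4(s) ⇌ 3 Ag^+(aq) + PO4^3-(aq), so Q = [Ag^+]^3[PO4^3-]
Q = (2.691 × 10^-5)^3(3.752 × 10^-5) = 7.31 × 10^-19
Q < Ksp, so no precipitate of Ag3PO4 forms.

7.31 x 10^-19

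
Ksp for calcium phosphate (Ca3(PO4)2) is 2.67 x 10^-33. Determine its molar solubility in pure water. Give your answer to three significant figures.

Ca3(PO4)2(s) ⇌ 3 Ca^2+ + 2 PO4^3-
Ksp = [Ca^2+]^3[PO4^3-]^2
For each mole of Ca3(PO4)2 that dissolves: [Ca^2+] = 3s, [PO4^3-] = 2s.
Substituting: Ksp = (3s)^3(2s)^2 = 108s^5
s^5 = 2.67 x 10^-33 / 108, so s = 1.20 × 10^-7 M

s = 1.20 x 10^-7 M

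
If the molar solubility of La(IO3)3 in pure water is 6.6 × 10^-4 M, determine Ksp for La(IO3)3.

Ksp = 5.1 × 10^-12

La(IO3)3(s) ⇌ La^3+(aq) + 3 IO3^-(aq)
With molar solubility s: [La^3+] = s, [IO3^-] = 3s.
Ksp = [La^3+][IO3^-]^3
So Ksp = s × (3s)^3 = 27s^4
Ksp = 27 × (6.6 × 10^-4)^4 = 5.1 x 10^-12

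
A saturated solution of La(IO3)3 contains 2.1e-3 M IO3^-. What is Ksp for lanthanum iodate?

6.5 × 10^-12

La(IO3)3(s) ⇌ La^3+ + 3 IO3^-
Stoichiometry gives [La^3+] = (1/3)[IO3^-] = 7.00 × 10^-4 M.
Ksp = [La^3+][IO3^-]^3
Ksp = 7.00 × 10^-4 × (2.1 × 10^-3)^3 = 6.5 x 10^-12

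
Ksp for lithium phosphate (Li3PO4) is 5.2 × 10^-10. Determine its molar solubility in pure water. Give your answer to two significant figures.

s = 2.1 × 10^-3 M

Li3PO4(s) ⇌ 3 Li^+ + PO4^3-
Ksp = [Li^+]^3[PO4^3-]
For each mole of Li3PO4 that dissolves: [Li^+] = 3s, [PO4^3-] = s.
Ksp = (3s)^3s = 27s^4
Solving, s = (5.2 × 10^-10/27)^(1/4) = 2.1 x 10^-3 M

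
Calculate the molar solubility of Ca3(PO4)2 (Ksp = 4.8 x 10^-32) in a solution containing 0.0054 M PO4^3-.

Ca3(PO4)2(s) <=> 3 Ca^2+(aq) + 2 PO4^3-(aq)
Ksp = [Ca^2+]^3[PO4^3-]^2
If s mol/L dissolves here, [Ca^2+] = 3s, [PO4^3-] = 0.0054 + 2s ≈ 0.0054 (Ksp is small, so little additional dissolves).
Ksp ≈ (3s)^3 × (0.0054)^2
s = 3.9 x 10^-10 M
Check: 2s = 7.9 x 10^-10 ≪ 0.0054, so the approximation is valid.

3.9 × 10^-10 M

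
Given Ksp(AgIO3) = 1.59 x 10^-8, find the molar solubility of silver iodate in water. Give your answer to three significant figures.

AgIO3(s) ⇌ Ag^+(aq) + IO3^-(aq)
Ksp = [Ag^+][IO3^-]
For each mole of AgIO3 that dissolves: [Ag^+] = s, [IO3^-] = s.
Ksp = s × s = s^2
s = √(1.59 x 10^-8) = 1.26 × 10^-4 M

s ≈ 1.26 × 10^-4 M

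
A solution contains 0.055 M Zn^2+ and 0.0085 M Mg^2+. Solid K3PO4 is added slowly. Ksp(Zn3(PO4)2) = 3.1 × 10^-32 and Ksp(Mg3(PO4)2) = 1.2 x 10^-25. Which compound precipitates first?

Zn3(PO4)2

Each salt begins to precipitate when Q = Ksp, i.e. when [PO4^3-] reaches its threshold.
For Zn3(PO4)2: 3.1 × 10^-32 = (0.055)^3 × [PO4^3-]^2  ⇒  [PO4^3-] = 1.4 × 10^-14 M.
For Mg3(PO4)2: 1.2 x 10^-25 = (0.0085)^3 × [PO4^3-]^2  ⇒  [PO4^3-] = 4.4 × 10^-10 M.
The salt with the lower threshold [PO4^3-] precipitates first: Zn3(PO4)2.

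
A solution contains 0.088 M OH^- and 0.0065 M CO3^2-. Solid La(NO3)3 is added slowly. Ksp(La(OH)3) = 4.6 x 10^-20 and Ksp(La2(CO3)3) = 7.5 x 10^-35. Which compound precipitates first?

Each salt begins to precipitate when Q = Ksp, i.e. when [La^3+] reaches its threshold.
For La(OH)3: 4.6 x 10^-20 = (0.088)^3 × [La^3+]  ⇒  [La^3+] = 6.8 × 10^-17 M.
For La2(CO3)3: 7.5 x 10^-35 = (0.0065)^3 × [La^3+]^2  ⇒  [La^3+] = 1.7 x 10^-14 M.
The salt with the lower threshold [La^3+] precipitates first: La(OH)3.

La(OH)3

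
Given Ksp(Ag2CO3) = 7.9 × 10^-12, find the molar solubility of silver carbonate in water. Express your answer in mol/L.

Ag2CO3(s) ⇌ 2 Ag^+(aq) + CO3^2-(aq)
Ksp = [Ag^+]^2[CO3^2-]
Let s = molar solubility. Then [Ag^+] = 2s and [CO3^2-] = s.
Ksp = (2s)^2s = 4s^3
s = (7.9 × 10^-12 / 4)^(1/3) = 1.3 × 10^-4 M

s = 1.3 × 10^-4 M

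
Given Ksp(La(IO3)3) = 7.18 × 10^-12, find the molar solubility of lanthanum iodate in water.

s = 7.18e-4 M

La(IO3)3(s) <=> La^3+ + 3 IO3^-
Ksp = [La^3+][IO3^-]^3
If s mol/L of La(IO3)3 dissolves, [La^3+] = s and [IO3^-] = 3s.
So Ksp = s × (3s)^3 = 27s^4
s = (7.18 × 10^-12 / 27)^(1/4) = 7.18 × 10^-4 M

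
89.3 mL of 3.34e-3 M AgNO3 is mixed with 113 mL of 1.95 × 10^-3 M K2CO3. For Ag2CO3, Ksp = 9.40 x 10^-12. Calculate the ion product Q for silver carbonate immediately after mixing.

Q ≈ 2.37 x 10^-9

Total volume = 89.3 + 113 = 202.3 mL.
[Ag^+] = 3.34 × 10^-3 × (89.3/202.3) = 1.474 × 10^-3 M
[CO3^2-] = 1.95 × 10^-3 × (113/202.3) = 1.089 × 10^-3 M
Ag2CO3(s) ⇌ 2 Ag^+ + CO3^2-, so Q = [Ag^+]^2[CO3^2-]
Q = (1.474 x 10^-3)^2(1.089 x 10^-3) = 2.37 x 10^-9
Q > Ksp, so Ag2CO3 will precipitate.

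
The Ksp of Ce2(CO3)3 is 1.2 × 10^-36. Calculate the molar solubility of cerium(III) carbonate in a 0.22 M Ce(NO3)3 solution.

s = 9.7 × 10^-13 M

Ce2(CO3)3(s) ⇌ 2 Ce^3+(aq) + 3 CO3^2-(aq)
Ksp = [Ce^3+]^2[CO3^2-]^3
Let s be the molar solubility in this solution. [Ce^3+] = 0.22 + 2s ≈ 0.22, [CO3^2-] = 3s (Ksp is small, so little additional dissolves).
Ksp ≈ (0.22)^2 × (3s)^3
s = 9.7 × 10^-13 M
Check: 2s = 1.9 x 10^-12 ≪ 0.22, so the approximation is valid.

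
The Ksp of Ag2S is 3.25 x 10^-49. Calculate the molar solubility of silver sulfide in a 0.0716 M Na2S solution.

s ≈ 1.07 × 10^-24 M

Ag2S(s) <=> 2 Ag^+ + S^2-
Ksp = [Ag^+]^2[S^2-]
Let s be the molar solubility in this solution. [Ag^+] = 2s, [S^2-] = 0.0716 + s ≈ 0.0716 (Ksp is small, so little additional dissolves).
Ksp ≈ (2s)^2 × 0.0716
s = 1.07 x 10^-24 M
Check: s = 1.1 × 10^-24 ≪ 0.0716, so the approximation is valid.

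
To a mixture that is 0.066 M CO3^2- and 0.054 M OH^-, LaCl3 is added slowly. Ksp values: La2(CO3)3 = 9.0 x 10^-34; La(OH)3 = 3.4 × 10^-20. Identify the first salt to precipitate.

La(OH)3

Each salt begins to precipitate when Q = Ksp, i.e. when [La^3+] reaches its threshold.
For La2(CO3)3: 9.0 x 10^-34 = (0.066)^3 × [La^3+]^2  ⇒  [La^3+] = 1.8 × 10^-15 M.
For La(OH)3: 3.4 × 10^-20 = (0.054)^3 × [La^3+]  ⇒  [La^3+] = 2.2 × 10^-16 M.
The salt with the lower threshold [La^3+] precipitates first: La(OH)3.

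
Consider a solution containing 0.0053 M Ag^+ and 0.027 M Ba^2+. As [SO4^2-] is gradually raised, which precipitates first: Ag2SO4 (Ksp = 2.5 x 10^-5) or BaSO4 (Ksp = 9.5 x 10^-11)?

BaSO4

Precipitation of each salt starts when its ion product equals its Ksp.
For Ag2SO4: 2.5 x 10^-5 = (0.0053)^2 × [SO4^2-]  ⇒  [SO4^2-] = 8.9 x 10^-1 M.
For BaSO4: 9.5 x 10^-11 = 0.027 × [SO4^2-]  ⇒  [SO4^2-] = 3.5 × 10^-9 M.
The salt with the lower threshold [SO4^2-] precipitates first: BaSO4.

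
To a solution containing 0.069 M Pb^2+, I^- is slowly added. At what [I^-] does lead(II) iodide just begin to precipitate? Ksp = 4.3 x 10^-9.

[I^-] = 2.5 x 10^-4 M

PbI2(s) <=> Pb^2+ + 2 I^-
Ksp = [Pb^2+][I^-]^2
Precipitation begins when Q = Ksp. With [Pb^2+] = 0.069 M:
4.3 x 10^-9 = (0.069) × [I^-]^2
[I^-] = (4.3 x 10^-9 / 6.9 × 10^-2)^(1/2) = 2.5 × 10^-4 M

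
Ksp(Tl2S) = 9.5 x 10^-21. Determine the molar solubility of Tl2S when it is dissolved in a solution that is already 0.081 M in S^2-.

s ≈ 1.7 x 10^-10 M

Tl2S(s) ⇌ 2 Tl^+ + S^2-
Ksp = [Tl^+]^2[S^2-]
Let s = moles of Tl2S that dissolve per litre. [Tl^+] = 2s, [S^2-] = 0.081 + s ≈ 0.081 (since the S^2- already present dominates).
Ksp ≈ (2s)^2 × 0.081
s = 1.7 × 10^-10 M
Check: s = 1.7 × 10^-10 ≪ 0.081, so the approximation is valid.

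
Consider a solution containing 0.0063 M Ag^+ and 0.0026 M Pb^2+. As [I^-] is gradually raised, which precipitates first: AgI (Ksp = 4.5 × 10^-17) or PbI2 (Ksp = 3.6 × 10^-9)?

AgI

Precipitation of each salt starts when its ion product equals its Ksp.
For AgI: 4.5 × 10^-17 = 0.0063 × [I^-]  ⇒  [I^-] = 7.1 × 10^-15 M.
For PbI2: 3.6 × 10^-9 = 0.0026 × [I^-]^2  ⇒  [I^-] = 1.2 × 10^-3 M.
The salt with the lower threshold [I^-] precipitates first: AgI.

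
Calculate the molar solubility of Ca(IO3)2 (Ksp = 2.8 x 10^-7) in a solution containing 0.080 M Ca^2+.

Ca(IO3)2(s) <=> Ca^2+ + 2 IO3^-
Ksp = [Ca^2+][IO3^-]^2
If s mol/L dissolves here, [Ca^2+] = 0.080 + s ≈ 0.080, [IO3^-] = 2s (Ksp is small, so little additional dissolves).
Ksp ≈ 0.080 × (2s)^2
s = 9.4 × 10^-4 M
Check: s = 9.4 x 10^-4 ≪ 0.080, so the approximation is valid.

9.4e-4 M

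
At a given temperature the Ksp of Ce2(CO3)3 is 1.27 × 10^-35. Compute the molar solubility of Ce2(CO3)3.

s = 4.11e-8 M

Ce2(CO3)3(s) <=> 2 Ce^3+ + 3 CO3^2-
Ksp = [Ce^3+]^2[CO3^2-]^3
For each mole of Ce2(CO3)3 that dissolves: [Ce^3+] = 2s, [CO3^2-] = 3s.
So Ksp = (2s)^2 × (3s)^3 = 108s^5
s^5 = 1.27 × 10^-35 / 108, so s = 4.11 x 10^-8 M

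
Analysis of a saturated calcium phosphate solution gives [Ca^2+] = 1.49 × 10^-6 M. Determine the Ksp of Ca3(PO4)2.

Ca3(PO4)2(s) ⇌ 3 Ca^2+ + 2 PO4^3-
Stoichiometry gives [PO4^3-] = (2/3)[Ca^2+] = 9.933 × 10^-7 M.
Ksp = [Ca^2+]^3[PO4^3-]^2
Ksp = (1.49 x 10^-6)^3 × (9.933 × 10^-7)^2 = 3.26 × 10^-30

Ksp = 3.26 × 10^-30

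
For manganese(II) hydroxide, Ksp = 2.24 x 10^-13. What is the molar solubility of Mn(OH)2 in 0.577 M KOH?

s ≈ 6.73e-13 M

Mn(OH)2(s) <=> Mn^2+(aq) + 2 OH^-(aq)
Ksp = [Mn^2+][OH^-]^2
Let s be the molar solubility in this solution. [Mn^2+] = s, [OH^-] = 0.577 + 2s ≈ 0.577 (common-ion effect: OH^- is already 0.577 M).
Ksp ≈ s × (0.577)^2
s = 6.73 × 10^-13 M
Check: 2s = 1.3 × 10^-12 ≪ 0.577, so the approximation is valid.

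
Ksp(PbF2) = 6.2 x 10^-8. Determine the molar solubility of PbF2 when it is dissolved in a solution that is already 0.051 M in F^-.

PbF2(s) <=> Pb^2+ + 2 F^-
Ksp = [Pb^2+][F^-]^2
Let s = moles of PbF2 that dissolve per litre. [Pb^2+] = s, [F^-] = 0.051 + 2s ≈ 0.051 (common-ion effect: F^- is already 0.051 M).
Ksp ≈ s × (0.051)^2
s = 2.4 × 10^-5 M
Check: 2s = 4.8 × 10^-5 ≪ 0.051, so the approximation is valid.

2.4 × 10^-5 M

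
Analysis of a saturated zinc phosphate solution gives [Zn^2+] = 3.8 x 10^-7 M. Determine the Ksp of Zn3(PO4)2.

Ksp = 3.5 x 10^-33

Zn3(PO4)2(s) ⇌ 3 Zn^2+ + 2 PO4^3-
Stoichiometry gives [PO4^3-] = (2/3)[Zn^2+] = 2.53 × 10^-7 M.
Ksp = [Zn^2+]^3[PO4^3-]^2
Ksp = (3.8 × 10^-7)^3 × (2.53 × 10^-7)^2 = 3.5 × 10^-33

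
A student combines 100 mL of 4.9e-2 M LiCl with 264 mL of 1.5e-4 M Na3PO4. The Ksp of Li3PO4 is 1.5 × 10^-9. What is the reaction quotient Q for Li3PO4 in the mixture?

Total volume = 100 + 264 = 364 mL.
[Li^+] = 4.9 x 10^-2 × (100/364) = 1.35 × 10^-2 M
[PO4^3-] = 1.5 × 10^-4 × (264/364) = 1.09 x 10^-4 M
Li3PO4(s) <=> 3 Li^+(aq) + PO4^3-(aq), so Q = [Li^+]^3[PO4^3-]
Q = (1.35 x 10^-2)^3(1.09 x 10^-4) = 2.7 × 10^-10
Q < Ksp, so no precipitate of Li3PO4 forms.

2.7 × 10^-10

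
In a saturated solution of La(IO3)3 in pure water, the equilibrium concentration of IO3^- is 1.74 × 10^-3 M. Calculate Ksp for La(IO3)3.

La(IO3)3(s) ⇌ La^3+(aq) + 3 IO3^-(aq)
Stoichiometry gives [La^3+] = (1/3)[IO3^-] = 5.800 × 10^-4 M.
Ksp = [La^3+][IO3^-]^3
Ksp = 5.800 × 10^-4 × (1.74 × 10^-3)^3 = 3.06 × 10^-12

Ksp = 3.06e-12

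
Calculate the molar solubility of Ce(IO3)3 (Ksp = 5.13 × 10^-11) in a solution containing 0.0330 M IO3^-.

1.43 × 10^-6 M

Ce(IO3)3(s) <=> Ce^3+ + 3 IO3^-
Ksp = [Ce^3+][IO3^-]^3
If s mol/L dissolves here, [Ce^3+] = s, [IO3^-] = 0.0330 + 3s ≈ 0.0330 (Ksp is small, so little additional dissolves).
Ksp ≈ s × (0.0330)^3
s = 1.43 × 10^-6 M
Check: 3s = 4.3 × 10^-6 ≪ 0.0330, so the approximation is valid.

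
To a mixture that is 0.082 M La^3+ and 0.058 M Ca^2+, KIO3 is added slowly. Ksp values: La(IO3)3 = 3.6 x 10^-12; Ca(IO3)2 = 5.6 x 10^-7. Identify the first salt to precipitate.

Each salt begins to precipitate when Q = Ksp, i.e. when [IO3^-] reaches its threshold.
For La(IO3)3: 3.6 x 10^-12 = 0.082 × [IO3^-]^3  ⇒  [IO3^-] = 3.5 × 10^-4 M.
For Ca(IO3)2: 5.6 x 10^-7 = 0.058 × [IO3^-]^2  ⇒  [IO3^-] = 3.1 × 10^-3 M.
The salt with the lower threshold [IO3^-] precipitates first: La(IO3)3.

La(IO3)3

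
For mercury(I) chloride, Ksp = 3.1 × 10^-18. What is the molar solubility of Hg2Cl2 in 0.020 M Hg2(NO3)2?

Hg2Cl2(s) <=> Hg2^2+ + 2 Cl^-
Ksp = [Hg2^2+][Cl^-]^2
Let s = moles of Hg2Cl2 that dissolve per litre. [Hg2^2+] = 0.020 + s ≈ 0.020, [Cl^-] = 2s (since Hg2^2+ from Hg2(NO3)2 dominates).
Ksp ≈ 0.020 × (2s)^2
s = 6.2 × 10^-9 M
Check: s = 6.2 × 10^-9 ≪ 0.020, so the approximation is valid.

s ≈ 6.2e-9 M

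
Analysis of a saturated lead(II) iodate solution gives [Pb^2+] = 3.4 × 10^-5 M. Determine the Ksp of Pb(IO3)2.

Pb(IO3)2(s) <=> Pb^2+ + 2 IO3^-
Stoichiometry gives [IO3^-] = (2/1)[Pb^2+] = 6.80 x 10^-5 M.
Ksp = [Pb^2+][IO3^-]^2
Ksp = 3.4 x 10^-5 × (6.80 × 10^-5)^2 = 1.6 × 10^-13

Ksp ≈ 1.6 × 10^-13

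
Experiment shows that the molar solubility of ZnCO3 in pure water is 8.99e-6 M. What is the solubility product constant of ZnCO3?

Ksp ≈ 8.08 × 10^-11

ZnCO3(s) ⇌ Zn^2+ + CO3^2-
Let s = molar solubility. Then [Zn^2+] = s and [CO3^2-] = s.
Ksp = [Zn^2+][CO3^2-]
Ksp = s × s = s^2
With s = 8.99 × 10^-6: Ksp = 8.08 × 10^-11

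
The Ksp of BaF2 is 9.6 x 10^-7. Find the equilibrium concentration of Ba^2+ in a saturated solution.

BaF2(s) ⇌ Ba^2+ + 2 F^-
Ksp = [Ba^2+][F^-]^2
For each mole of BaF2 that dissolves: [Ba^2+] = s, [F^-] = 2s.
Ksp = s(2s)^2 = 4s^3
Solving, s = (9.6 x 10^-7/4)^(1/3) = 6.21 × 10^-3 M
[Ba^2+] = s = 6.2 × 10^-3 M

6.2 × 10^-3 M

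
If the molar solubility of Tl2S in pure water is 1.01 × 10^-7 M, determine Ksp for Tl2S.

Ksp ≈ 4.12 × 10^-21

Tl2S(s) <=> 2 Tl^+ + S^2-
If s mol/L of Tl2S dissolves, [Tl^+] = 2s and [S^2-] = s.
Ksp = [Tl^+]^2[S^2-]
So Ksp = (2s)^2 × s = 4s^3
Ksp = 4 × (1.01 x 10^-7)^3 = 4.12 x 10^-21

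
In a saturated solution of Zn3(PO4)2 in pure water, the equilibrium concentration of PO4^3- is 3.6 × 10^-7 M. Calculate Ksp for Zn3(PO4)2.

Zn3(PO4)2(s) ⇌ 3 Zn^2+ + 2 PO4^3-
Stoichiometry gives [Zn^2+] = (3/2)[PO4^3-] = 5.40 × 10^-7 M.
Ksp = [Zn^2+]^3[PO4^3-]^2
Ksp = (5.40 x 10^-7)^3 × (3.6 × 10^-7)^2 = 2.0 × 10^-32

Ksp ≈ 2.0 x 10^-32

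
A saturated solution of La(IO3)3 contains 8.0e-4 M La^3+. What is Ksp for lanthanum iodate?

La(IO3)3(s) ⇌ La^3+ + 3 IO3^-
Stoichiometry gives [IO3^-] = (3/1)[La^3+] = 2.40 x 10^-3 M.
Ksp = [La^3+][IO3^-]^3
Ksp = 8.0 × 10^-4 × (2.40 × 10^-3)^3 = 1.1 × 10^-11

1.1e-11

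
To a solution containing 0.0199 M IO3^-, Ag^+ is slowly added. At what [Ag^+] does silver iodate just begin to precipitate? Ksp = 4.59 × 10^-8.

2.31e-6 M

AgIO3(s) <=> Ag^+(aq) + IO3^-(aq)
Ksp = [Ag^+][IO3^-]
Precipitation begins when Q = Ksp. With [IO3^-] = 0.0199 M:
4.59 × 10^-8 = (0.0199) × [Ag^+]
[Ag^+] = (4.59 × 10^-8 / 1.99 × 10^-2) = 2.31 × 10^-6 M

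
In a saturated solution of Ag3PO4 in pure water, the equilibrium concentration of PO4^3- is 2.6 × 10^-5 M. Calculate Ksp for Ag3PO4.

Ag3PO4(s) ⇌ 3 Ag^+ + PO4^3-
Stoichiometry gives [Ag^+] = (3/1)[PO4^3-] = 7.80 × 10^-5 M.
Ksp = [Ag^+]^3[PO4^3-]
Ksp = (7.80 × 10^-5)^3 × 2.6 x 10^-5 = 1.2 x 10^-17

Ksp ≈ 1.2 × 10^-17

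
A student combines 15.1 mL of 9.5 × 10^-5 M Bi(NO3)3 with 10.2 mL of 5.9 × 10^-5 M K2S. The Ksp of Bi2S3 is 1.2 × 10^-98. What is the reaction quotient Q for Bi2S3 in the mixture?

Total volume = 15.1 + 10.2 = 25.3 mL.
[Bi^3+] = 9.5 × 10^-5 × (15.1/25.3) = 5.67 × 10^-5 M
[S^2-] = 5.9 × 10^-5 × (10.2/25.3) = 2.38 x 10^-5 M
Bi2S3(s) <=> 2 Bi^3+(aq) + 3 S^2-(aq), so Q = [Bi^3+]^2[S^2-]^3
Q = (5.67 × 10^-5)^2(2.38 × 10^-5)^3 = 4.3 × 10^-23
Q > Ksp, so Bi2S3 will precipitate.

Q = 4.3e-23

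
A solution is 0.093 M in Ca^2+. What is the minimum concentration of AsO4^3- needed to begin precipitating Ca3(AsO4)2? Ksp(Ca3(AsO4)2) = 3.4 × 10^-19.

Ca3(AsO4)2(s) ⇌ 3 Ca^2+ + 2 AsO4^3-
Ksp = [Ca^2+]^3[AsO4^3-]^2
Precipitation begins when Q = Ksp. With [Ca^2+] = 0.093 M:
3.4 × 10^-19 = (0.093)^3 × [AsO4^3-]^2
[AsO4^3-] = (3.4 × 10^-19 / 8.04 x 10^-4)^(1/2) = 2.1 x 10^-8 M

[AsO4^3-] = 2.1e-8 M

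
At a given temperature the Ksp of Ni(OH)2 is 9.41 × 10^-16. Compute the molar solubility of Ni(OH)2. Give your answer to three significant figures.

Ni(OH)2(s) ⇌ Ni^2+(aq) + 2 OH^-(aq)
Ksp = [Ni^2+][OH^-]^2
With molar solubility s: [Ni^2+] = s, [OH^-] = 2s.
Ksp = s(2s)^2 = 4s^3
s = (9.41 × 10^-16 / 4)^(1/3) = 6.17 × 10^-6 M

6.17 × 10^-6 M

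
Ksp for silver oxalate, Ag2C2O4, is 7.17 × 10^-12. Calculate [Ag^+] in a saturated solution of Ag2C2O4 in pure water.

Ag2C2O4(s) ⇌ 2 Ag^+(aq) + C2O4^2-(aq)
Ksp = [Ag^+]^2[C2O4^2-]
For each mole of Ag2C2O4 that dissolves: [Ag^+] = 2s, [C2O4^2-] = s.
Substituting: Ksp = (2s)^2s = 4s^3
s^3 = 7.17 × 10^-12 / 4, so s = 1.215 × 10^-4 M
[Ag^+] = 2s = 2.43 × 10^-4 M

[Ag^+] = 2.43 x 10^-4 M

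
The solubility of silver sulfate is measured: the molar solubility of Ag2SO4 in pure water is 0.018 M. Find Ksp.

Ag2SO4(s) ⇌ 2 Ag^+ + SO4^2-
Let s = molar solubility. Then [Ag^+] = 2s and [SO4^2-] = s.
Ksp = [Ag^+]^2[SO4^2-]
Ksp = (2s)^2s = 4s^3
With s = 1.8 × 10^-2: Ksp = 2.3 × 10^-5

Ksp ≈ 2.3e-5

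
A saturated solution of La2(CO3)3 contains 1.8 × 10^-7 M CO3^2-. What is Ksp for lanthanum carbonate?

La2(CO3)3(s) ⇌ 2 La^3+(aq) + 3 CO3^2-(aq)
Stoichiometry gives [La^3+] = (2/3)[CO3^2-] = 1.20 × 10^-7 M.
Ksp = [La^3+]^2[CO3^2-]^3
Ksp = (1.20 x 10^-7)^2 × (1.8 x 10^-7)^3 = 8.4 × 10^-35

8.4 × 10^-35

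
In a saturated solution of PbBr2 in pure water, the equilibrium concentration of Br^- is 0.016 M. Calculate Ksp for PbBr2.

PbBr2(s) ⇌ Pb^2+(aq) + 2 Br^-(aq)
Stoichiometry gives [Pb^2+] = (1/2)[Br^-] = 8.00 × 10^-3 M.
Ksp = [Pb^2+][Br^-]^2
Ksp = 8.00 x 10^-3 × (1.6 × 10^-2)^2 = 2.0 × 10^-6

Ksp ≈ 2.0 × 10^-6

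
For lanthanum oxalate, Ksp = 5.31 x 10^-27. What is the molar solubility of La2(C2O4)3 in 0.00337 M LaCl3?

La2(C2O4)3(s) <=> 2 La^3+(aq) + 3 C2O4^2-(aq)
Ksp = [La^3+]^2[C2O4^2-]^3
Let s be the molar solubility in this solution. [La^3+] = 0.00337 + 2s ≈ 0.00337, [C2O4^2-] = 3s (Ksp is small, so little additional dissolves).
Ksp ≈ (0.00337)^2 × (3s)^3
s = 2.59 × 10^-8 M
Check: 2s = 5.2 × 10^-8 ≪ 0.00337, so the approximation is valid.

s = 2.59 × 10^-8 M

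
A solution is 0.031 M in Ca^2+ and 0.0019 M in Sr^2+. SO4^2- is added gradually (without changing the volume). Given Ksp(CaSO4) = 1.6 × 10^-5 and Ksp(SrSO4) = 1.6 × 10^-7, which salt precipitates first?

SrSO4

Precipitation of each salt starts when its ion product equals its Ksp.
For CaSO4: 1.6 × 10^-5 = 0.031 × [SO4^2-]  ⇒  [SO4^2-] = 5.2 x 10^-4 M.
For SrSO4: 1.6 × 10^-7 = 0.0019 × [SO4^2-]  ⇒  [SO4^2-] = 8.4 x 10^-5 M.
The salt with the lower threshold [SO4^2-] precipitates first: SrSO4.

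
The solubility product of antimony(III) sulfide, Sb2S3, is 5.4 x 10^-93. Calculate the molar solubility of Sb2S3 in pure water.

Sb2S3(s) ⇌ 2 Sb^3+(aq) + 3 S^2-(aq)
Ksp = [Sb^3+]^2[S^2-]^3
For each mole of Sb2S3 that dissolves: [Sb^3+] = 2s, [S^2-] = 3s.
So Ksp = (2s)^2 × (3s)^3 = 108s^5
Solving, s = (5.4 x 10^-93/108)^(1/5) = 1.4 x 10^-19 M

s = 1.4e-19 M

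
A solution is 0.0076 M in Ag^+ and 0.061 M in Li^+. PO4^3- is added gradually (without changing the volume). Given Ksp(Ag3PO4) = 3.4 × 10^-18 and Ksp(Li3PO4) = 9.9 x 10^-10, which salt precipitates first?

Ag3PO4

Each salt begins to precipitate when Q = Ksp, i.e. when [PO4^3-] reaches its threshold.
For Ag3PO4: 3.4 × 10^-18 = (0.0076)^3 × [PO4^3-]  ⇒  [PO4^3-] = 7.7 × 10^-12 M.
For Li3PO4: 9.9 x 10^-10 = (0.061)^3 × [PO4^3-]  ⇒  [PO4^3-] = 4.4 x 10^-6 M.
The salt with the lower threshold [PO4^3-] precipitates first: Ag3PO4.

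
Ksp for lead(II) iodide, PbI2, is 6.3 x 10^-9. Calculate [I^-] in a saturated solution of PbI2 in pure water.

PbI2(s) ⇌ Pb^2+(aq) + 2 I^-(aq)
Ksp = [Pb^2+][I^-]^2
With molar solubility s: [Pb^2+] = s, [I^-] = 2s.
So Ksp = s × (2s)^2 = 4s^3
Solving, s = (6.3 x 10^-9/4)^(1/3) = 1.16 x 10^-3 M
[I^-] = 2s = 2.3 × 10^-3 M

[I^-] ≈ 2.3 x 10^-3 M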